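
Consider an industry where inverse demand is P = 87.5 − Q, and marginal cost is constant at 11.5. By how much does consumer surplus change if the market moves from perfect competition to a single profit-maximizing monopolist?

Competitive firms price at marginal cost: P = 11.5, giving Q = 76.
CS = ½·(87.5 − 11.5)·76 = 2888.
The monopolist equates marginal revenue to marginal cost: 87.5 − 2Q = 11.5, so Q = 38. From demand, P = 49.5.
CS = ½·(87.5 − 49.5)·38 = 722.
Change in consumer surplus: 722 − 2888 = −2166.

CS falls by 2166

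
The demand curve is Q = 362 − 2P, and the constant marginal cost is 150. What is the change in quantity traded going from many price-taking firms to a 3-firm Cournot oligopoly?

Quantity traded falls by 15.5

Inverting demand: P = 181 − 0.5Q.
Under competition P = MC = 150, so Q = (181 − 150)/0.5 = 62.
Cournot with 3 identical firms: the symmetric best-response condition is 181 − 2q = 150. Each firm produces q = 15.5, total output Q = 46.5, price P = 157.75.
Change in quantity traded: 46.5 − 62 = −15.5.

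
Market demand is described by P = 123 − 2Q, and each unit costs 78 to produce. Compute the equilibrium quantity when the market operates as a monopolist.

Q = 11.25

Monopoly sets MR = MC: 123 − 4Q = 78 ⇒ Q = 11.25, P = 123 − 2·11.25 = 100.5.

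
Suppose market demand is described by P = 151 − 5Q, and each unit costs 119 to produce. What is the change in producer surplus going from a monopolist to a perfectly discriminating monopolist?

A monopolist chooses Q where MR = MC. MR = 151 − 10Q; setting this equal to 119 gives Q = 3.2 and P = 135.
PS = (135 − 119)·3.2 = 51.2.
Under first-degree price discrimination the firm charges each unit its demand price and produces up to where P = MC, i.e. Q = 6.4. Consumer surplus is zero; producer surplus equals total surplus.
PS = ½·(151 − 119)·6.4 = 102.4.
Change in producer surplus: 102.4 − 51.2 = 51.2.

PS rises by 51.2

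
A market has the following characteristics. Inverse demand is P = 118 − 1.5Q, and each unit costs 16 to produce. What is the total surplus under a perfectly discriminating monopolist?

Under first-degree price discrimination the firm charges each unit its demand price and produces up to where P = MC, i.e. Q = 68. Consumer surplus is zero; producer surplus equals total surplus.
TS = 3468 (equal to competitive TS).

TS = 3468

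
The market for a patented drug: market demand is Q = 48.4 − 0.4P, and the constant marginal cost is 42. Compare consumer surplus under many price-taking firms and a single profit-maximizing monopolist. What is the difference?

Inverting demand: P = 121 − 2.5Q.
Competitive firms price at marginal cost: P = 42, giving Q = 31.6.
CS = ½·(121 − 42)·31.6 = 1248.2.
The monopolist equates marginal revenue to marginal cost: 121 − 5Q = 42, so Q = 15.8. From demand, P = 81.5.
CS = ½·(121 − 81.5)·15.8 = 312.05.
Change in consumer surplus: 312.05 − 1248.2 = −936.15.

CS falls by 936.15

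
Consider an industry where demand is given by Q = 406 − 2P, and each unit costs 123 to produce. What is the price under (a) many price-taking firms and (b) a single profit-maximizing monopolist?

Competition: P = 123; Monopoly: P = 163

Inverting demand: P = 203 − 0.5Q.
Under competition P = MC = 123, so Q = (203 − 123)/0.5 = 160.
A monopolist chooses Q where MR = MC. MR = 203 − Q; setting this equal to 123 gives Q = 80 and P = 163.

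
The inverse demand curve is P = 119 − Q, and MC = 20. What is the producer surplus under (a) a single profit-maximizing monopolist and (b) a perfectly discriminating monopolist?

Monopoly: PS = 2450.25; Perfect PD: PS = 4900.5

A monopolist chooses Q where MR = MC. MR = 119 − 2Q; setting this equal to 20 gives Q = 49.5 and P = 69.5.
PS = (69.5 − 20)·49.5 = 2450.25.
Under first-degree price discrimination the firm charges each unit its demand price and produces up to where P = MC, i.e. Q = 99. Consumer surplus is zero; producer surplus equals total surplus.
PS = ½·(119 − 20)·99 = 4900.5.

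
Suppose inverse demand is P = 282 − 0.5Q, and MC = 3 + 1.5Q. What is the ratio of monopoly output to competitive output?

Q_m/Q_c = 0.8

Monopoly sets MR = MC: 282 − Q = 3 + 1.5Q ⇒ Q = 111.6, P = 282 − 0.5·111.6 = 226.2.
Competitive equilibrium sets price equal to marginal cost: 282 − 0.5Q = 3 + 1.5Q, so Q = 139.5 and P = 212.25.
Ratio Q_m/Q_c = 111.6/139.5 = 0.8.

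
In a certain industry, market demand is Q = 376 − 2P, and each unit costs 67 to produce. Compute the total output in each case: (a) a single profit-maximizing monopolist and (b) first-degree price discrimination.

Inverting demand: P = 188 − 0.5Q.
A monopolist chooses Q where MR = MC. MR = 188 − Q; setting this equal to 67 gives Q = 121 and P = 127.5.
With perfect price discrimination, output is the efficient level Q = 242 (where demand meets MC), but every buyer pays their willingness to pay: CS = 0 and PS = total surplus.

Monopoly: Q = 121; Perfect PD: Q = 242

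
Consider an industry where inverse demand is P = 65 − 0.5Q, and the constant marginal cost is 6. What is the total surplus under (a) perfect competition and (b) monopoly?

Under competition P = MC = 6, so Q = (65 − 6)/0.5 = 118.
CS = ½·(65 − 6)·118 = 3481; PS = (6 − 6)·118 = 0; TS = 3481.
The monopolist equates marginal revenue to marginal cost: 65 − Q = 6, so Q = 59. From demand, P = 35.5.
CS = ½·(65 − 35.5)·59 = 870.25; PS = (35.5 − 6)·59 = 1740.5; TS = 2610.75.

Competition: TS = 3481; Monopoly: TS = 2610.75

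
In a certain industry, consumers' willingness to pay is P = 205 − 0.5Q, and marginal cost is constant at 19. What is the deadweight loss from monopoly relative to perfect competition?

DWL = 8649

Perfect competition: P = MC = 19, so 205 − 0.5Q = 19 and Q = 372.
A monopolist chooses Q where MR = MC. MR = 205 − Q; setting this equal to 19 gives Q = 186 and P = 112.
DWL is the triangle between Q = 186 and Q = 372: ½·(372 − 186)·(112 − 19) = 8649.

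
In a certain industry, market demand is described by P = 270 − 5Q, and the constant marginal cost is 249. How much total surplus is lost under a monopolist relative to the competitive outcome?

DWL = 11.025

Perfect competition: P = MC = 249, so 270 − 5Q = 249 and Q = 4.2.
Monopoly sets MR = MC: 270 − 10Q = 249 ⇒ Q = 2.1, P = 270 − 5·2.1 = 259.5.
DWL is the triangle between Q = 2.1 and Q = 4.2: ½·(4.2 − 2.1)·(259.5 − 249) = 11.025.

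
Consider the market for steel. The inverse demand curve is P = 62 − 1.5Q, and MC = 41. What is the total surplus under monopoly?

The monopolist equates marginal revenue to marginal cost: 62 − 3Q = 41, so Q = 7. From demand, P = 51.5.
CS = ½·(62 − 51.5)·7 = 36.75; PS = (51.5 − 41)·7 = 73.5; TS = 110.25.

TS = 110.25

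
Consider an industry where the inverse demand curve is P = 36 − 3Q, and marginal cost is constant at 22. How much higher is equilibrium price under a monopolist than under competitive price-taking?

P rises by 7

Competitive firms price at marginal cost: P = 22, giving Q = 14/3.
Monopoly sets MR = MC: 36 − 6Q = 22 ⇒ Q = 7/3, P = 36 − 3·7/3 = 29.
Change in equilibrium price: 29 − 22 = 7.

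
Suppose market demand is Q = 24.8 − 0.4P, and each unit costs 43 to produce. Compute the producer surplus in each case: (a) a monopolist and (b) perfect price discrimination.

Inverting demand: P = 62 − 2.5Q.
Monopoly sets MR = MC: 62 − 5Q = 43 ⇒ Q = 3.8, P = 62 − 2.5·3.8 = 52.5.
PS = (52.5 − 43)·3.8 = 36.1.
Under first-degree price discrimination the firm charges each unit its demand price and produces up to where P = MC, i.e. Q = 7.6. Consumer surplus is zero; producer surplus equals total surplus.
PS = ½·(62 − 43)·7.6 = 72.2.

Monopoly: PS = 36.1; Perfect PD: PS = 72.2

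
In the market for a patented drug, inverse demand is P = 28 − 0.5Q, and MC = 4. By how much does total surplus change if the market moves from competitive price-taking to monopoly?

Total surplus falls by 144

Under competition P = MC = 4, so Q = (28 − 4)/0.5 = 48.
CS = ½·(28 − 4)·48 = 576; PS = (4 − 4)·48 = 0; TS = 576.
The monopolist equates marginal revenue to marginal cost: 28 − Q = 4, so Q = 24. From demand, P = 16.
CS = ½·(28 − 16)·24 = 144; PS = (16 − 4)·24 = 288; TS = 432.
Change in total surplus: 432 − 576 = −144.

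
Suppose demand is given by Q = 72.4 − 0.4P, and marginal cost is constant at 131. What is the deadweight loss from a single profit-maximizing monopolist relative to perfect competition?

Inverting demand: P = 181 − 2.5Q.
Under competition P = MC = 131, so Q = (181 − 131)/2.5 = 20.
The monopolist equates marginal revenue to marginal cost: 181 − 5Q = 131, so Q = 10. From demand, P = 156.
DWL is the triangle between Q = 10 and Q = 20: ½·(20 − 10)·(156 − 131) = 125.

DWL = 125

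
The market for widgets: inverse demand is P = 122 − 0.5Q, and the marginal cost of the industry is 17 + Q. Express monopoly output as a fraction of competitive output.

Monopoly sets MR = MC: 122 − Q = 17 + Q ⇒ Q = 52.5, P = 122 − 0.5·52.5 = 95.75.
Under competition P = MC: 122 − 0.5Q = 17 + Q ⇒ Q = 70, P = 87.
Ratio Q_m/Q_c = 52.5/70 = 0.75.

Q_m/Q_c = 0.75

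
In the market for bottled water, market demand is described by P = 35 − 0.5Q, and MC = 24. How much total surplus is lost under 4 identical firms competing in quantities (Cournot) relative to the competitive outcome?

Under competition P = MC = 24, so Q = (35 − 24)/0.5 = 22.
With 4 symmetric Cournot firms, each firm's FOC gives 35 − 2.5q = 24, so q = 4.4, Q = 4·4.4 = 17.6, and P = 26.2.
DWL is the triangle between Q = 17.6 and Q = 22: ½·(22 − 17.6)·(26.2 − 24) = 4.84.

DWL = 4.84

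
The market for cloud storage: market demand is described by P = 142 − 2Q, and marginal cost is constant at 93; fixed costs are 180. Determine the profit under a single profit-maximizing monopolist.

Profit = 120.125

A monopolist chooses Q where MR = MC. MR = 142 − 4Q; setting this equal to 93 gives Q = 12.25 and P = 117.5.
Profit = (117.5 − 93)·12.25 − 180 = 120.125.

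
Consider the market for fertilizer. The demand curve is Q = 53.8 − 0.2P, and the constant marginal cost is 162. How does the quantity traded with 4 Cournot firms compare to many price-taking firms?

Cournot: Q = 17.12; Competition: Q = 21.4

Inverting demand: P = 269 − 5Q.
In a 4-firm Cournot equilibrium, symmetry and the first-order condition give q = (269 − 162)/(25) = 4.28. So Q = 17.12 and P = 183.4.
Under competition P = MC = 162, so Q = (269 − 162)/5 = 21.4.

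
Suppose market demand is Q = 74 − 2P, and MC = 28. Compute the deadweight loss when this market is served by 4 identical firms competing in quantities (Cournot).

DWL = 3.24

Inverting demand: P = 37 − 0.5Q.
Competitive firms price at marginal cost: P = 28, giving Q = 18.
Cournot with 4 identical firms: the symmetric best-response condition is 37 − 2.5q = 28. Each firm produces q = 3.6, total output Q = 14.4, price P = 29.8.
DWL is the triangle between Q = 14.4 and Q = 18: ½·(18 − 14.4)·(29.8 − 28) = 3.24.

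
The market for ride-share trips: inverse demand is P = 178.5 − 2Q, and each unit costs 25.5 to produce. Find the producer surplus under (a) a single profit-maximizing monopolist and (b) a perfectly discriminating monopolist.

The monopolist equates marginal revenue to marginal cost: 178.5 − 4Q = 25.5, so Q = 38.25. From demand, P = 102.
PS = (102 − 25.5)·38.25 = 2926.125.
Under first-degree price discrimination the firm charges each unit its demand price and produces up to where P = MC, i.e. Q = 76.5. Consumer surplus is zero; producer surplus equals total surplus.
PS = ½·(178.5 − 25.5)·76.5 = 5852.25.

Monopoly: PS = 2926.125; Perfect PD: PS = 5852.25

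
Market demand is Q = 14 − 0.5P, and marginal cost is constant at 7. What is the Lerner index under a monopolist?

Inverting demand: P = 28 − 2Q.
Monopoly sets MR = MC: 28 − 4Q = 7 ⇒ Q = 5.25, P = 28 − 2·5.25 = 17.5.
Lerner index = (P − MC)/P = (17.5 − 7)/17.5 = 0.6.

Lerner index = 0.6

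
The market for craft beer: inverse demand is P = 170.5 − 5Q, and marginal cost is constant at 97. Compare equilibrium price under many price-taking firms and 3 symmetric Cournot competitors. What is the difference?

Equilibrium price rises by 18.375

Competitive firms price at marginal cost: P = 97, giving Q = 14.7.
Cournot with 3 identical firms: the symmetric best-response condition is 170.5 − 20q = 97. Each firm produces q = 3.675, total output Q = 11.025, price P = 115.375.
Change in equilibrium price: 115.375 − 97 = 18.375.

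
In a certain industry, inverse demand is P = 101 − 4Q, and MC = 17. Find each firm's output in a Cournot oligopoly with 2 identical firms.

In a 2-firm Cournot equilibrium, symmetry and the first-order condition give q = (101 − 17)/(12) = 7. So Q = 14 and P = 45.

q_i = 7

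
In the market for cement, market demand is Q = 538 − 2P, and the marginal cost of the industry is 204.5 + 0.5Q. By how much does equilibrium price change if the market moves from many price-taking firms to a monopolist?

Inverting demand: P = 269 − 0.5Q.
Under competition P = MC: 269 − 0.5Q = 204.5 + 0.5Q ⇒ Q = 64.5, P = 236.75.
Monopoly sets MR = MC: 269 − Q = 204.5 + 0.5Q ⇒ Q = 43, P = 269 − 0.5·43 = 247.5.
Change in equilibrium price: 247.5 − 236.75 = 10.75.

Equilibrium price rises by 10.75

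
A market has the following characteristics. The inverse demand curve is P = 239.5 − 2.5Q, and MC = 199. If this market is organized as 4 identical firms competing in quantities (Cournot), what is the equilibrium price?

P = 207.1

With 4 symmetric Cournot firms, each firm's FOC gives 239.5 − 12.5q = 199, so q = 3.24, Q = 4·3.24 = 12.96, and P = 207.1.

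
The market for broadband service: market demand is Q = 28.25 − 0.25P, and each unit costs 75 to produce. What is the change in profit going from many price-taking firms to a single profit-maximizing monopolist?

Inverting demand: P = 113 − 4Q.
Under competition P = MC = 75, so Q = (113 − 75)/4 = 9.5.
Profit = (75 − 75)·9.5 = 0.
A monopolist chooses Q where MR = MC. MR = 113 − 8Q; setting this equal to 75 gives Q = 4.75 and P = 94.
Profit = (94 − 75)·4.75 = 90.25.
Change in profit: 90.25 − 0 = 90.25.

π rises by 90.25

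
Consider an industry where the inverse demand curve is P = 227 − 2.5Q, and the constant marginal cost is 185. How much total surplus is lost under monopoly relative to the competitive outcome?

DWL = 88.2

Under competition P = MC = 185, so Q = (227 − 185)/2.5 = 16.8.
A monopolist chooses Q where MR = MC. MR = 227 − 5Q; setting this equal to 185 gives Q = 8.4 and P = 206.
DWL is the triangle between Q = 8.4 and Q = 16.8: ½·(16.8 − 8.4)·(206 − 185) = 88.2.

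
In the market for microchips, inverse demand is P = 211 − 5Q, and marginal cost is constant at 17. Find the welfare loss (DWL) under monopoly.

Under competition P = MC = 17, so Q = (211 − 17)/5 = 38.8.
The monopolist equates marginal revenue to marginal cost: 211 − 10Q = 17, so Q = 19.4. From demand, P = 114.
DWL is the triangle between Q = 19.4 and Q = 38.8: ½·(38.8 − 19.4)·(114 − 17) = 940.9.

DWL = 940.9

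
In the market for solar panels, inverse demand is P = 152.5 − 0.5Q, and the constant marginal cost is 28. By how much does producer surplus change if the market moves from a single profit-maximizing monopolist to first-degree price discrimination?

A monopolist chooses Q where MR = MC. MR = 152.5 − Q; setting this equal to 28 gives Q = 124.5 and P = 90.25.
PS = (90.25 − 28)·124.5 = 7750.125.
A perfectly discriminating monopolist sells every unit with P(Q) ≥ MC(Q), so output equals the competitive quantity Q = 249. Each buyer pays their reservation price, so CS = 0 and the firm captures all surplus.
PS = ½·(152.5 − 28)·249 = 15500.25.
Change in producer surplus: 15500.25 − 7750.125 = 7750.125.

PS rises by 7750.125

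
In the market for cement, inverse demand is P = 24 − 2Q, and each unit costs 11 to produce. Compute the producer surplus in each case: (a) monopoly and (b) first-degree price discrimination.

Monopoly: PS = 21.125; Perfect PD: PS = 42.25

Monopoly sets MR = MC: 24 − 4Q = 11 ⇒ Q = 3.25, P = 24 − 2·3.25 = 17.5.
PS = (17.5 − 11)·3.25 = 21.125.
A perfectly discriminating monopolist sells every unit with P(Q) ≥ MC(Q), so output equals the competitive quantity Q = 6.5. Each buyer pays their reservation price, so CS = 0 and the firm captures all surplus.
PS = ½·(24 − 11)·6.5 = 42.25.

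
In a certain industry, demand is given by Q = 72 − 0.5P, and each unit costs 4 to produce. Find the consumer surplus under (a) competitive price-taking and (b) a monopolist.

Inverting demand: P = 144 − 2Q.
Perfect competition: P = MC = 4, so 144 − 2Q = 4 and Q = 70.
CS = ½·(144 − 4)·70 = 4900.
The monopolist equates marginal revenue to marginal cost: 144 − 4Q = 4, so Q = 35. From demand, P = 74.
CS = ½·(144 − 74)·35 = 1225.

Competition: CS = 4900; Monopoly: CS = 1225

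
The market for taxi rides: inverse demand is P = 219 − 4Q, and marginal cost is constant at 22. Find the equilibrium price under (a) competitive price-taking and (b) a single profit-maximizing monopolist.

Competition: P = 22; Monopoly: P = 120.5

Competitive firms price at marginal cost: P = 22, giving Q = 49.25.
A monopolist chooses Q where MR = MC. MR = 219 − 8Q; setting this equal to 22 gives Q = 24.625 and P = 120.5.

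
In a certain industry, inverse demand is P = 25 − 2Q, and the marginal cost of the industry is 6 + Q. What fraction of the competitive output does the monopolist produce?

Q_m/Q_c = 0.6

Monopoly sets MR = MC: 25 − 4Q = 6 + Q ⇒ Q = 3.8, P = 25 − 2·3.8 = 17.4.
Competitive equilibrium sets price equal to marginal cost: 25 − 2Q = 6 + Q, so Q = 19/3 and P = 37/3.
Ratio Q_m/Q_c = 3.8/(19/3) = 0.6.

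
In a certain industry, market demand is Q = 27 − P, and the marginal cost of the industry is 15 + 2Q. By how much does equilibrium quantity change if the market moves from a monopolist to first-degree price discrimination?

Q rises by 1

Inverting demand: P = 27 − Q.
A monopolist chooses Q where MR = MC. MR = 27 − 2Q; setting this equal to 15 + 2Q gives Q = 3 and P = 24.
Under first-degree price discrimination the firm charges each unit its demand price and produces up to where P = MC, i.e. Q = 4. Consumer surplus is zero; producer surplus equals total surplus.
Change in equilibrium quantity: 4 − 3 = 1.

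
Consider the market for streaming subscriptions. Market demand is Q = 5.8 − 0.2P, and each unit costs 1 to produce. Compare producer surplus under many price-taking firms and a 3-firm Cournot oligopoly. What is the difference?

Inverting demand: P = 29 − 5Q.
Competitive firms price at marginal cost: P = 1, giving Q = 5.6.
PS = (1 − 1)·5.6 = 0.
With 3 symmetric Cournot firms, each firm's FOC gives 29 − 20q = 1, so q = 1.4, Q = 3·1.4 = 4.2, and P = 8.
PS = (8 − 1)·4.2 = 29.4.
Change in producer surplus: 29.4 − 0 = 29.4.

Producer surplus rises by 29.4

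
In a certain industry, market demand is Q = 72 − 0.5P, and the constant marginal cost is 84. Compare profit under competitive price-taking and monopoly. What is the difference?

π rises by 450

Inverting demand: P = 144 − 2Q.
Competitive firms price at marginal cost: P = 84, giving Q = 30.
Profit = (84 − 84)·30 = 0.
The monopolist equates marginal revenue to marginal cost: 144 − 4Q = 84, so Q = 15. From demand, P = 114.
Profit = (114 − 84)·15 = 450.
Change in profit: 450 − 0 = 450.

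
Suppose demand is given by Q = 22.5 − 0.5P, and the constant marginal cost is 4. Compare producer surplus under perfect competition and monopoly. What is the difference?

Inverting demand: P = 45 − 2Q.
Competitive firms price at marginal cost: P = 4, giving Q = 20.5.
PS = (4 − 4)·20.5 = 0.
The monopolist equates marginal revenue to marginal cost: 45 − 4Q = 4, so Q = 10.25. From demand, P = 24.5.
PS = (24.5 − 4)·10.25 = 210.125.
Change in producer surplus: 210.125 − 0 = 210.125.

Producer surplus rises by 210.125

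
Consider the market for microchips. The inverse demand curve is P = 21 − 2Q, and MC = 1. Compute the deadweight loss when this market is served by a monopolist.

DWL = 25

Perfect competition: P = MC = 1, so 21 − 2Q = 1 and Q = 10.
Monopoly sets MR = MC: 21 − 4Q = 1 ⇒ Q = 5, P = 21 − 2·5 = 11.
DWL is the triangle between Q = 5 and Q = 10: ½·(10 − 5)·(11 − 1) = 25.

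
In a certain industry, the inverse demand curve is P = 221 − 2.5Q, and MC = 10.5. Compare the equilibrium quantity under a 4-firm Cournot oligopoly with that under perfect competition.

Cournot with 4 identical firms: the symmetric best-response condition is 221 − 12.5q = 10.5. Each firm produces q = 16.84, total output Q = 67.36, price P = 52.6.
Competitive firms price at marginal cost: P = 10.5, giving Q = 84.2.

Cournot: Q = 67.36; Competition: Q = 84.2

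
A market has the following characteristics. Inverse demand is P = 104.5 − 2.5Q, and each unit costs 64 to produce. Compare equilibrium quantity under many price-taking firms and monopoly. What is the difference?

Perfect competition: P = MC = 64, so 104.5 − 2.5Q = 64 and Q = 16.2.
The monopolist equates marginal revenue to marginal cost: 104.5 − 5Q = 64, so Q = 8.1. From demand, P = 84.25.
Change in equilibrium quantity: 8.1 − 16.2 = −8.1.

Equilibrium quantity falls by 8.1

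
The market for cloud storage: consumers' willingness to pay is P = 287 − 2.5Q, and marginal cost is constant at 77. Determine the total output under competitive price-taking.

Q = 84

Under competition P = MC = 77, so Q = (287 − 77)/2.5 = 84.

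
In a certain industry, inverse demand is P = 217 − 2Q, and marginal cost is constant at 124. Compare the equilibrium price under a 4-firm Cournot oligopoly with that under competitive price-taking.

Cournot: P = 142.6; Competition: P = 124

With 4 symmetric Cournot firms, each firm's FOC gives 217 − 10q = 124, so q = 9.3, Q = 4·9.3 = 37.2, and P = 142.6.
Under competition P = MC = 124, so Q = (217 − 124)/2 = 46.5.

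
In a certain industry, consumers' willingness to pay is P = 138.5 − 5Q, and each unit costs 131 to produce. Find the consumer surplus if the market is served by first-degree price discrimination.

CS = 0

Under first-degree price discrimination the firm charges each unit its demand price and produces up to where P = MC, i.e. Q = 1.5. Consumer surplus is zero; producer surplus equals total surplus.
CS = 0.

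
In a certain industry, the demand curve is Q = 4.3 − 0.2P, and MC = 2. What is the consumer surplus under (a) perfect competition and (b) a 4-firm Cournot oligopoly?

Competition: CS = 38.025; Cournot: CS = 24.336

Inverting demand: P = 21.5 − 5Q.
Under competition P = MC = 2, so Q = (21.5 − 2)/5 = 3.9.
CS = ½·(21.5 − 2)·3.9 = 38.025.
Cournot with 4 identical firms: the symmetric best-response condition is 21.5 − 25q = 2. Each firm produces q = 0.78, total output Q = 3.12, price P = 5.9.
CS = ½·(21.5 − 5.9)·3.12 = 24.336.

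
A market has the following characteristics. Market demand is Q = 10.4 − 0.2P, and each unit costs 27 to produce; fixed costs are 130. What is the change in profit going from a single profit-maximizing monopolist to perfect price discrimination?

π rises by 31.25

Inverting demand: P = 52 − 5Q.
The monopolist equates marginal revenue to marginal cost: 52 − 10Q = 27, so Q = 2.5. From demand, P = 39.5.
Profit = (39.5 − 27)·2.5 − 130 = −98.75.
With perfect price discrimination, output is the efficient level Q = 5 (where demand meets MC), but every buyer pays their willingness to pay: CS = 0 and PS = total surplus.
PS equals the full surplus area, 62.5. Profit = 62.5 − 130 = −67.5.
Change in profit: −67.5 − −98.75 = 31.25.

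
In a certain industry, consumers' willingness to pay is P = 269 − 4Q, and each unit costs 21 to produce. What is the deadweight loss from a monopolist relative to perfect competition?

DWL = 1922

Perfect competition: P = MC = 21, so 269 − 4Q = 21 and Q = 62.
Monopoly sets MR = MC: 269 − 8Q = 21 ⇒ Q = 31, P = 269 − 4·31 = 145.
DWL is the triangle between Q = 31 and Q = 62: ½·(62 − 31)·(145 − 21) = 1922.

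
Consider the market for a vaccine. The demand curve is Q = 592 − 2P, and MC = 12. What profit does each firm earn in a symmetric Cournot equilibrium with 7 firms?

π_i = 2520.5

Inverting demand: P = 296 − 0.5Q.
With 7 symmetric Cournot firms, each firm's FOC gives 296 − 4q = 12, so q = 71, Q = 7·71 = 497, and P = 47.5.
Each firm's profit = (47.5 − 12)·71 = 2520.5.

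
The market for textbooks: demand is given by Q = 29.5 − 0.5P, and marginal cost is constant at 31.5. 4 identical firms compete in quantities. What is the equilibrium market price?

P = 37

Inverting demand: P = 59 − 2Q.
In a 4-firm Cournot equilibrium, symmetry and the first-order condition give q = (59 − 31.5)/(10) = 2.75. So Q = 11 and P = 37.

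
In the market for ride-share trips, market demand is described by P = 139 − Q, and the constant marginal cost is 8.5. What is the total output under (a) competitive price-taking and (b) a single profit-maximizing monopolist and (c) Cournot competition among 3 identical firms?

Competition: Q = 130.5; Monopoly: Q = 65.25; Cournot: Q = 97.875

Perfect competition: P = MC = 8.5, so 139 − Q = 8.5 and Q = 130.5.
The monopolist equates marginal revenue to marginal cost: 139 − 2Q = 8.5, so Q = 65.25. From demand, P = 73.75.
Cournot with 3 identical firms: the symmetric best-response condition is 139 − 4q = 8.5. Each firm produces q = 32.625, total output Q = 97.875, price P = 41.125.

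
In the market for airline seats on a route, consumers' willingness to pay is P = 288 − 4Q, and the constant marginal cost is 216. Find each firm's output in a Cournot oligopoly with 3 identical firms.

With 3 symmetric Cournot firms, each firm's FOC gives 288 − 16q = 216, so q = 4.5, Q = 3·4.5 = 13.5, and P = 234.

q_i = 4.5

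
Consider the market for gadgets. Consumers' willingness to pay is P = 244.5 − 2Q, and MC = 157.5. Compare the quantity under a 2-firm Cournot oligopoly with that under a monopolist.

Cournot with 2 identical firms: the symmetric best-response condition is 244.5 − 6q = 157.5. Each firm produces q = 14.5, total output Q = 29, price P = 186.5.
The monopolist equates marginal revenue to marginal cost: 244.5 − 4Q = 157.5, so Q = 21.75. From demand, P = 201.

Cournot: Q = 29; Monopoly: Q = 21.75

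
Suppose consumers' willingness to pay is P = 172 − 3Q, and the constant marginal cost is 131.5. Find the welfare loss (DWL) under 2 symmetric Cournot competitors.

DWL = 30.375

Perfect competition: P = MC = 131.5, so 172 − 3Q = 131.5 and Q = 13.5.
In a 2-firm Cournot equilibrium, symmetry and the first-order condition give q = (172 − 131.5)/(9) = 4.5. So Q = 9 and P = 145.
DWL is the triangle between Q = 9 and Q = 13.5: ½·(13.5 − 9)·(145 − 131.5) = 30.375.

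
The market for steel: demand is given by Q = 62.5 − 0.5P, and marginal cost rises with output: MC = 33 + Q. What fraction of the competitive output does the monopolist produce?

Inverting demand: P = 125 − 2Q.
The monopolist equates marginal revenue to marginal cost: 125 − 4Q = 33 + Q, so Q = 18.4. From demand, P = 88.2.
Under competition P = MC: 125 − 2Q = 33 + Q ⇒ Q = 92/3, P = 191/3.
Ratio Q_m/Q_c = 18.4/(92/3) = 0.6.

Q_m/Q_c = 0.6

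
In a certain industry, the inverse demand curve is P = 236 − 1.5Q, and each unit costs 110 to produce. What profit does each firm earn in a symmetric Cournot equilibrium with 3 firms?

π_i = 661.5

With 3 symmetric Cournot firms, each firm's FOC gives 236 − 6q = 110, so q = 21, Q = 3·21 = 63, and P = 141.5.
Each firm's profit = (141.5 − 110)·21 = 661.5.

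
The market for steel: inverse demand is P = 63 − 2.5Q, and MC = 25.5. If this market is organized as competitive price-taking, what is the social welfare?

TS = 281.25

Perfect competition: P = MC = 25.5, so 63 − 2.5Q = 25.5 and Q = 15.
CS = ½·(63 − 25.5)·15 = 281.25; PS = (25.5 − 25.5)·15 = 0; TS = 281.25.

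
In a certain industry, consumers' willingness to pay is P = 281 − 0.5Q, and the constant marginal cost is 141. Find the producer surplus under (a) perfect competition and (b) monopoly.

Competition: PS = 0; Monopoly: PS = 9800

Perfect competition: P = MC = 141, so 281 − 0.5Q = 141 and Q = 280.
PS = (141 − 141)·280 = 0.
A monopolist chooses Q where MR = MC. MR = 281 − Q; setting this equal to 141 gives Q = 140 and P = 211.
PS = (211 − 141)·140 = 9800.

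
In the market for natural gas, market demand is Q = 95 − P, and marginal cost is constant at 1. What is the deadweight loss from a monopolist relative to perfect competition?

DWL = 1104.5

Inverting demand: P = 95 − Q.
Perfect competition: P = MC = 1, so 95 − Q = 1 and Q = 94.
A monopolist chooses Q where MR = MC. MR = 95 − 2Q; setting this equal to 1 gives Q = 47 and P = 48.
DWL is the triangle between Q = 47 and Q = 94: ½·(94 − 47)·(48 − 1) = 1104.5.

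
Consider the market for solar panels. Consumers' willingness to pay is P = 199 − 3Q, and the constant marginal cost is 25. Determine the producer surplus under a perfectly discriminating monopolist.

With perfect price discrimination, output is the efficient level Q = 58 (where demand meets MC), but every buyer pays their willingness to pay: CS = 0 and PS = total surplus.
PS = ½·(199 − 25)·58 = 5046.

PS = 5046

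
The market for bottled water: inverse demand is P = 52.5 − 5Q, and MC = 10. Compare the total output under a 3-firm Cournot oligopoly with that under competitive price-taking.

Cournot: Q = 6.375; Competition: Q = 8.5

Cournot with 3 identical firms: the symmetric best-response condition is 52.5 − 20q = 10. Each firm produces q = 2.125, total output Q = 6.375, price P = 20.625.
Perfect competition: P = MC = 10, so 52.5 − 5Q = 10 and Q = 8.5.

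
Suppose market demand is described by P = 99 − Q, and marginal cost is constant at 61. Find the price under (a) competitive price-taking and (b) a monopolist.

Competition: P = 61; Monopoly: P = 80

Perfect competition: P = MC = 61, so 99 − Q = 61 and Q = 38.
A monopolist chooses Q where MR = MC. MR = 99 − 2Q; setting this equal to 61 gives Q = 19 and P = 80.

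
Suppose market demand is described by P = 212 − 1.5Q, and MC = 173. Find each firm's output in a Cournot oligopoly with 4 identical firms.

With 4 symmetric Cournot firms, each firm's FOC gives 212 − 7.5q = 173, so q = 5.2, Q = 4·5.2 = 20.8, and P = 180.8.

q_i = 5.2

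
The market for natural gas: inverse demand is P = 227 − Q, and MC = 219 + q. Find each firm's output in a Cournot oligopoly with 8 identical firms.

Cournot with 8 identical firms: the symmetric best-response condition is 227 − 9q = 219 + q. Each firm produces q = 0.8, total output Q = 6.4, price P = 220.6.

q_i = 0.8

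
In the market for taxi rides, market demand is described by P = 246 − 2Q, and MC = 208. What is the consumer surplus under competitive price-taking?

CS = 361

Under competition P = MC = 208, so Q = (246 − 208)/2 = 19.
CS = ½·(246 − 208)·19 = 361.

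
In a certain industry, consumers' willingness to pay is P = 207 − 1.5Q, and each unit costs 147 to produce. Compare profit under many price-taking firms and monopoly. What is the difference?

Perfect competition: P = MC = 147, so 207 − 1.5Q = 147 and Q = 40.
Profit = (147 − 147)·40 = 0.
The monopolist equates marginal revenue to marginal cost: 207 − 3Q = 147, so Q = 20. From demand, P = 177.
Profit = (177 − 147)·20 = 600.
Change in profit: 600 − 0 = 600.

Profit rises by 600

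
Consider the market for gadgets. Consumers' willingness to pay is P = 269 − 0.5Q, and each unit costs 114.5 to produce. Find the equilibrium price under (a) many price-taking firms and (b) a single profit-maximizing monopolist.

Competitive firms price at marginal cost: P = 114.5, giving Q = 309.
A monopolist chooses Q where MR = MC. MR = 269 − Q; setting this equal to 114.5 gives Q = 154.5 and P = 191.75.

Competition: P = 114.5; Monopoly: P = 191.75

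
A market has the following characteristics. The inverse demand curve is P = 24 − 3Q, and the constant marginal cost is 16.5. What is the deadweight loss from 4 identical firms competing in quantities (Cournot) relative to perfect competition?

Competitive firms price at marginal cost: P = 16.5, giving Q = 2.5.
Cournot with 4 identical firms: the symmetric best-response condition is 24 − 15q = 16.5. Each firm produces q = 0.5, total output Q = 2, price P = 18.
DWL is the triangle between Q = 2 and Q = 2.5: ½·(2.5 − 2)·(18 − 16.5) = 0.375.

DWL = 0.375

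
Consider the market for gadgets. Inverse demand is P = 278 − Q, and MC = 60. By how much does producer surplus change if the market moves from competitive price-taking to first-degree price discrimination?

Perfect competition: P = MC = 60, so 278 − Q = 60 and Q = 218.
PS = (60 − 60)·218 = 0.
With perfect price discrimination, output is the efficient level Q = 218 (where demand meets MC), but every buyer pays their willingness to pay: CS = 0 and PS = total surplus.
PS = ½·(278 − 60)·218 = 23762.
Change in producer surplus: 23762 − 0 = 23762.

Producer surplus rises by 23762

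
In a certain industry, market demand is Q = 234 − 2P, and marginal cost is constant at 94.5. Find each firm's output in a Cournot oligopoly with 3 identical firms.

q_i = 11.25

Inverting demand: P = 117 − 0.5Q.
In a 3-firm Cournot equilibrium, symmetry and the first-order condition give q = (117 − 94.5)/(2) = 11.25. So Q = 33.75 and P = 100.125.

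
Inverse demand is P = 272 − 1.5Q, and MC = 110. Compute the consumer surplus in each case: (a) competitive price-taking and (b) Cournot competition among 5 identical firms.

Under competition P = MC = 110, so Q = (272 − 110)/1.5 = 108.
CS = ½·(272 − 110)·108 = 8748.
Cournot with 5 identical firms: the symmetric best-response condition is 272 − 9q = 110. Each firm produces q = 18, total output Q = 90, price P = 137.
CS = ½·(272 − 137)·90 = 6075.

Competition: CS = 8748; Cournot: CS = 6075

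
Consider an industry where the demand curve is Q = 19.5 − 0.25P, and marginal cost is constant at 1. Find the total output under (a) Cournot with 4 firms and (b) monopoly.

Inverting demand: P = 78 − 4Q.
With 4 symmetric Cournot firms, each firm's FOC gives 78 − 20q = 1, so q = 3.85, Q = 4·3.85 = 15.4, and P = 16.4.
Monopoly sets MR = MC: 78 − 8Q = 1 ⇒ Q = 9.625, P = 78 − 4·9.625 = 39.5.

Cournot: Q = 15.4; Monopoly: Q = 9.625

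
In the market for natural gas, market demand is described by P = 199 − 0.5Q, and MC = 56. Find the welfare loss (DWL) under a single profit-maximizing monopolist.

Under competition P = MC = 56, so Q = (199 − 56)/0.5 = 286.
The monopolist equates marginal revenue to marginal cost: 199 − Q = 56, so Q = 143. From demand, P = 127.5.
DWL is the triangle between Q = 143 and Q = 286: ½·(286 − 143)·(127.5 − 56) = 5112.25.

DWL = 5112.25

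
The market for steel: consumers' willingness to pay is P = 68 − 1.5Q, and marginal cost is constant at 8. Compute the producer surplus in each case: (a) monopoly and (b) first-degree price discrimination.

A monopolist chooses Q where MR = MC. MR = 68 − 3Q; setting this equal to 8 gives Q = 20 and P = 38.
PS = (38 − 8)·20 = 600.
With perfect price discrimination, output is the efficient level Q = 40 (where demand meets MC), but every buyer pays their willingness to pay: CS = 0 and PS = total surplus.
PS = ½·(68 − 8)·40 = 1200.

Monopoly: PS = 600; Perfect PD: PS = 1200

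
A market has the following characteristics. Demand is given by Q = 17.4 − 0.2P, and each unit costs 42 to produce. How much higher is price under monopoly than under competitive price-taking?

Price rises by 22.5

Inverting demand: P = 87 − 5Q.
Competitive firms price at marginal cost: P = 42, giving Q = 9.
A monopolist chooses Q where MR = MC. MR = 87 − 10Q; setting this equal to 42 gives Q = 4.5 and P = 64.5.
Change in price: 64.5 − 42 = 22.5.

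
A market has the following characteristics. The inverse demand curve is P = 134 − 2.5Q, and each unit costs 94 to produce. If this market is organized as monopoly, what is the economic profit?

Profit = 160

A monopolist chooses Q where MR = MC. MR = 134 − 5Q; setting this equal to 94 gives Q = 8 and P = 114.
Profit = (114 − 94)·8 = 160.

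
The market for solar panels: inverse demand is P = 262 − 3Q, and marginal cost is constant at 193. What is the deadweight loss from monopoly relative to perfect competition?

DWL = 198.375

Under competition P = MC = 193, so Q = (262 − 193)/3 = 23.
The monopolist equates marginal revenue to marginal cost: 262 − 6Q = 193, so Q = 11.5. From demand, P = 227.5.
DWL is the triangle between Q = 11.5 and Q = 23: ½·(23 − 11.5)·(227.5 − 193) = 198.375.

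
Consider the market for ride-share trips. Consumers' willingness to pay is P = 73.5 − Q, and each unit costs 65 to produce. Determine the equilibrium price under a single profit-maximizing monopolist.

A monopolist chooses Q where MR = MC. MR = 73.5 − 2Q; setting this equal to 65 gives Q = 4.25 and P = 69.25.

P = 69.25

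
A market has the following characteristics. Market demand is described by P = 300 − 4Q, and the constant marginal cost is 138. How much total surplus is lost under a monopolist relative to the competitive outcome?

Perfect competition: P = MC = 138, so 300 − 4Q = 138 and Q = 40.5.
Monopoly sets MR = MC: 300 − 8Q = 138 ⇒ Q = 20.25, P = 300 − 4·20.25 = 219.
DWL is the triangle between Q = 20.25 and Q = 40.5: ½·(40.5 − 20.25)·(219 − 138) = 820.125.

DWL = 820.125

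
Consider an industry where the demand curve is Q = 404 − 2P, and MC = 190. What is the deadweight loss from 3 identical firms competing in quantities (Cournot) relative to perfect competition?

DWL = 9

Inverting demand: P = 202 − 0.5Q.
Competitive firms price at marginal cost: P = 190, giving Q = 24.
With 3 symmetric Cournot firms, each firm's FOC gives 202 − 2q = 190, so q = 6, Q = 3·6 = 18, and P = 193.
DWL is the triangle between Q = 18 and Q = 24: ½·(24 − 18)·(193 − 190) = 9.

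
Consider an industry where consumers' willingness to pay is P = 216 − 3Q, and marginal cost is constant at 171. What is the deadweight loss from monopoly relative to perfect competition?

Competitive firms price at marginal cost: P = 171, giving Q = 15.
The monopolist equates marginal revenue to marginal cost: 216 − 6Q = 171, so Q = 7.5. From demand, P = 193.5.
DWL is the triangle between Q = 7.5 and Q = 15: ½·(15 − 7.5)·(193.5 − 171) = 84.375.

DWL = 84.375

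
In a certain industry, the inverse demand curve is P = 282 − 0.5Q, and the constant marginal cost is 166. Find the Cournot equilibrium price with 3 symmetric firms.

P = 195

In a 3-firm Cournot equilibrium, symmetry and the first-order condition give q = (282 − 166)/(2) = 58. So Q = 174 and P = 195.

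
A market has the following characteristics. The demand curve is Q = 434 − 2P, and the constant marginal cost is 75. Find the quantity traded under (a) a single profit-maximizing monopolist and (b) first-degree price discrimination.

Inverting demand: P = 217 − 0.5Q.
The monopolist equates marginal revenue to marginal cost: 217 − Q = 75, so Q = 142. From demand, P = 146.
A perfectly discriminating monopolist sells every unit with P(Q) ≥ MC(Q), so output equals the competitive quantity Q = 284. Each buyer pays their reservation price, so CS = 0 and the firm captures all surplus.

Monopoly: Q = 142; Perfect PD: Q = 284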